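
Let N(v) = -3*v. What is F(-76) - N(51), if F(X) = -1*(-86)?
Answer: 239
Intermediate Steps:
F(X) = 86
F(-76) - N(51) = 86 - (-3)*51 = 86 - 1*(-153) = 86 + 153 = 239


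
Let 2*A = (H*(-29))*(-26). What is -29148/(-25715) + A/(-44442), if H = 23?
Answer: 1072420651/1142826030 ≈ 0.93839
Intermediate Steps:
A = 8671 (A = ((23*(-29))*(-26))/2 = (-667*(-26))/2 = (½)*17342 = 8671)
-29148/(-25715) + A/(-44442) = -29148/(-25715) + 8671/(-44442) = -29148*(-1/25715) + 8671*(-1/44442) = 29148/25715 - 8671/44442 = 1072420651/1142826030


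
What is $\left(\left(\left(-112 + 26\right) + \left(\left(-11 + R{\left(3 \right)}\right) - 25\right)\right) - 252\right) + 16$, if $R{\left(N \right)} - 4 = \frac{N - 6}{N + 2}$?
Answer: $- \frac{1773}{5} \approx -354.6$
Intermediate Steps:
$R{\left(N \right)} = 4 + \frac{-6 + N}{2 + N}$ ($R{\left(N \right)} = 4 + \frac{N - 6}{N + 2} = 4 + \frac{-6 + N}{2 + N}$)
$\left(\left(\left(-112 + 26\right) + \left(\left(-11 + R{\left(3 \right)}\right) - 25\right)\right) - 252\right) + 16 = \left(\left(\left(-112 + 26\right) - \left(36 - \frac{2 + 5 \cdot 3}{2 + 3}\right)\right) - 252\right) + 16 = \left(\left(-86 - \left(36 - \frac{2 + 15}{5}\right)\right) - 252\right) + 16 = \left(\left(-86 + \left(\left(-11 + \frac{1}{5} \cdot 17\right) - 25\right)\right) - 252\right) + 16 = \left(\left(-86 + \left(\left(-11 + \frac{17}{5}\right) - 25\right)\right) - 252\right) + 16 = \left(\left(-86 - \frac{163}{5}\right) - 252\right) + 16 = \left(- \frac{593}{5} - 252\right) + 16 = - \frac{1853}{5} + 16 = - \frac{1773}{5}$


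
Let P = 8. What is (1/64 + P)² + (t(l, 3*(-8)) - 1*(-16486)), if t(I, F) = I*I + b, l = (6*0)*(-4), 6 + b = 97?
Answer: 68162561/4096 ≈ 16641.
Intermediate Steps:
b = 91 (b = -6 + 97 = 91)
l = 0 (l = 0*(-4) = 0)
t(I, F) = 91 + I² (t(I, F) = I*I + 91 = I² + 91 = 91 + I²)
(1/64 + P)² + (t(l, 3*(-8)) - 1*(-16486)) = (1/64 + 8)² + ((91 + 0²) - 1*(-16486)) = (1/64 + 8)² + ((91 + 0) + 16486) = (513/64)² + (91 + 16486) = 263169/4096 + 16577 = 68162561/4096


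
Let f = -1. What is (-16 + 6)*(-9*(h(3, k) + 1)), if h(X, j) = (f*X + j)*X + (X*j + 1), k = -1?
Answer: -1170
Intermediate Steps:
h(X, j) = 1 + X*j + X*(j - X) (h(X, j) = (-X + j)*X + (X*j + 1) = (j - X)*X + (1 + X*j) = X*(j - X) + (1 + X*j) = 1 + X*j + X*(j - X))
(-16 + 6)*(-9*(h(3, k) + 1)) = (-16 + 6)*(-9*((1 - 1*3² + 2*3*(-1)) + 1)) = -(-90)*((1 - 1*9 - 6) + 1) = -(-90)*((1 - 9 - 6) + 1) = -(-90)*(-14 + 1) = -(-90)*(-13) = -10*117 = -1170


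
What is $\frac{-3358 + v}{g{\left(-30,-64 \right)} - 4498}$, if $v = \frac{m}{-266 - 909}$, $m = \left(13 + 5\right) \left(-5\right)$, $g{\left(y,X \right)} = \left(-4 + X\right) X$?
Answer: $\frac{394556}{17155} \approx 22.999$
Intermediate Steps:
$g{\left(y,X \right)} = X \left(-4 + X\right)$
$m = -90$ ($m = 18 \left(-5\right) = -90$)
$v = \frac{18}{235}$ ($v = - \frac{90}{-266 - 909} = - \frac{90}{-1175} = \left(-90\right) \left(- \frac{1}{1175}\right) = \frac{18}{235} \approx 0.076596$)
$\frac{-3358 + v}{g{\left(-30,-64 \right)} - 4498} = \frac{-3358 + \frac{18}{235}}{- 64 \left(-4 - 64\right) - 4498} = - \frac{789112}{235 \left(\left(-64\right) \left(-68\right) - 4498\right)} = - \frac{789112}{235 \left(4352 - 4498\right)} = - \frac{789112}{235 \left(-146\right)} = \left(- \frac{789112}{235}\right) \left(- \frac{1}{146}\right) = \frac{394556}{17155}$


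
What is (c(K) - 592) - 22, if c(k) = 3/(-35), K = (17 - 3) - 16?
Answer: -21493/35 ≈ -614.09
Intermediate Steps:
K = -2 (K = 14 - 16 = -2)
c(k) = -3/35 (c(k) = 3*(-1/35) = -3/35)
(c(K) - 592) - 22 = (-3/35 - 592) - 22 = -20723/35 - 22 = -21493/35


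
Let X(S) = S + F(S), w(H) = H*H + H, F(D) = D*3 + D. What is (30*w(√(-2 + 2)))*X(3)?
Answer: 0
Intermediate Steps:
F(D) = 4*D (F(D) = 3*D + D = 4*D)
w(H) = H + H² (w(H) = H² + H = H + H²)
X(S) = 5*S (X(S) = S + 4*S = 5*S)
(30*w(√(-2 + 2)))*X(3) = (30*(√(-2 + 2)*(1 + √(-2 + 2))))*(5*3) = (30*(√0*(1 + √0)))*15 = (30*(0*(1 + 0)))*15 = (30*(0*1))*15 = (30*0)*15 = 0*15 = 0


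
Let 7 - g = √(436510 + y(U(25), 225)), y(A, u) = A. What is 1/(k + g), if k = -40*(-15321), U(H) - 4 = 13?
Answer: 612847/375581008882 + 39*√287/375581008882 ≈ 1.6335e-6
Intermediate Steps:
U(H) = 17 (U(H) = 4 + 13 = 17)
g = 7 - 39*√287 (g = 7 - √(436510 + 17) = 7 - √436527 = 7 - 39*√287 ≈ -653.70)
k = 612840
1/(k + g) = 1/(612840 + (7 - 39*√287)) = 1/(612847 - 39*√287)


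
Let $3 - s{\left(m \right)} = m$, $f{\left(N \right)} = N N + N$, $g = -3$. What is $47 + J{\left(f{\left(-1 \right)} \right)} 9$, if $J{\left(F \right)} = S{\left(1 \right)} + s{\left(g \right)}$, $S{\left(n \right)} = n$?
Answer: $110$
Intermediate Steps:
$f{\left(N \right)} = N + N^{2}$ ($f{\left(N \right)} = N^{2} + N = N + N^{2}$)
$s{\left(m \right)} = 3 - m$
$J{\left(F \right)} = 7$ ($J{\left(F \right)} = 1 + \left(3 - -3\right) = 1 + \left(3 + 3\right) = 1 + 6 = 7$)
$47 + J{\left(f{\left(-1 \right)} \right)} 9 = 47 + 7 \cdot 9 = 47 + 63 = 110$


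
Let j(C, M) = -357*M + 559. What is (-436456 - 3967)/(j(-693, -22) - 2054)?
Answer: -440423/6359 ≈ -69.260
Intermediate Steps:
j(C, M) = 559 - 357*M
(-436456 - 3967)/(j(-693, -22) - 2054) = (-436456 - 3967)/((559 - 357*(-22)) - 2054) = -440423/((559 + 7854) - 2054) = -440423/(8413 - 2054) = -440423/6359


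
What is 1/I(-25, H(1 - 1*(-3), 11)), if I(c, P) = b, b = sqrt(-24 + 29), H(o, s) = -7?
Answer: sqrt(5)/5 ≈ 0.44721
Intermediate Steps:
b = sqrt(5) ≈ 2.2361
I(c, P) = sqrt(5)
1/I(-25, H(1 - 1*(-3), 11)) = 1/(sqrt(5)) = sqrt(5)/5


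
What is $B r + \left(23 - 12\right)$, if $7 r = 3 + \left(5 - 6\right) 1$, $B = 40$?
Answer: $\frac{157}{7} \approx 22.429$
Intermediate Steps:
$r = \frac{2}{7}$ ($r = \frac{3 + \left(5 - 6\right) 1}{7} = \frac{3 - 1}{7} = \frac{1}{7} \cdot 2 = \frac{2}{7} \approx 0.28571$)
$B r + \left(23 - 12\right) = 40 \cdot \frac{2}{7} + \left(23 - 12\right) = \frac{80}{7} + \left(23 - 12\right) = \frac{80}{7} + 11 = \frac{157}{7}$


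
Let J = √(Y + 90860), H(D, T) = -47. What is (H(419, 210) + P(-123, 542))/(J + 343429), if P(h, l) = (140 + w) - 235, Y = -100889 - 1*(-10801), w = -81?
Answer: -76584667/117943477269 + 446*√193/117943477269 ≈ -0.00064928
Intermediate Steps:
Y = -90088 (Y = -100889 + 10801 = -90088)
J = 2*√193 (J = √(-90088 + 90860) = √772 = 2*√193 ≈ 27.785)
P(h, l) = -176 (P(h, l) = (140 - 81) - 235 = 59 - 235 = -176)
(H(419, 210) + P(-123, 542))/(J + 343429) = (-47 - 176)/(2*√193 + 343429) = -223/(343429 + 2*√193)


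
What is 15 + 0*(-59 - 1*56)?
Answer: 15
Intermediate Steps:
15 + 0*(-59 - 1*56) = 15 + 0*(-59 - 56) = 15 + 0*(-115) = 15 + 0 = 15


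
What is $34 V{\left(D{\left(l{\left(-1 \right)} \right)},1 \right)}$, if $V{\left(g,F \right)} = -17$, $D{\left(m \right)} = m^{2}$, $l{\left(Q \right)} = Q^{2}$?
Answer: $-578$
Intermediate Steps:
$34 V{\left(D{\left(l{\left(-1 \right)} \right)},1 \right)} = 34 \left(-17\right) = -578$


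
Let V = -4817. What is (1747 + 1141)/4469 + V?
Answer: -21524285/4469 ≈ -4816.4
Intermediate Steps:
(1747 + 1141)/4469 + V = (1747 + 1141)/4469 - 4817 = 2888*(1/4469) - 4817 = 2888/4469 - 4817 = -21524285/4469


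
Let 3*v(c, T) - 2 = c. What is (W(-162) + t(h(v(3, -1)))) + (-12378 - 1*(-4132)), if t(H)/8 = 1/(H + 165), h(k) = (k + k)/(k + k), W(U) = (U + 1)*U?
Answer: 1480392/83 ≈ 17836.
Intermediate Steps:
v(c, T) = ⅔ + c/3
W(U) = U*(1 + U) (W(U) = (1 + U)*U = U*(1 + U))
h(k) = 1 (h(k) = (2*k)/((2*k)) = (2*k)*(1/(2*k)) = 1)
t(H) = 8/(165 + H) (t(H) = 8/(H + 165) = 8/(165 + H))
(W(-162) + t(h(v(3, -1)))) + (-12378 - 1*(-4132)) = (-162*(1 - 162) + 8/(165 + 1)) + (-12378 - 1*(-4132)) = (-162*(-161) + 8/166) + (-12378 + 4132) = (26082 + 8*(1/166)) - 8246 = (26082 + 4/83) - 8246 = 2164810/83 - 8246 = 1480392/83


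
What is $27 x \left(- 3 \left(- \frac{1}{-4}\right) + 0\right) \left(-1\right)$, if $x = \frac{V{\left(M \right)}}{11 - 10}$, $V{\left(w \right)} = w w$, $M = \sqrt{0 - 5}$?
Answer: $- \frac{405}{4} \approx -101.25$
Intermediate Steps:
$M = i \sqrt{5}$ ($M = \sqrt{-5} = i \sqrt{5} \approx 2.2361 i$)
$V{\left(w \right)} = w^{2}$
$x = -5$ ($x = \frac{\left(i \sqrt{5}\right)^{2}}{11 - 10} = - \frac{5}{1} = \left(-5\right) 1 = -5$)
$27 x \left(- 3 \left(- \frac{1}{-4}\right) + 0\right) \left(-1\right) = 27 \left(-5\right) \left(- 3 \left(- \frac{1}{-4}\right) + 0\right) \left(-1\right) = - 135 \left(- 3 \left(\left(-1\right) \left(- \frac{1}{4}\right)\right) + 0\right) \left(-1\right) = - 135 \left(\left(-3\right) \frac{1}{4} + 0\right) \left(-1\right) = - 135 \left(- \frac{3}{4} + 0\right) \left(-1\right) = - 135 \left(\left(- \frac{3}{4}\right) \left(-1\right)\right) = \left(-135\right) \frac{3}{4} = - \frac{405}{4}$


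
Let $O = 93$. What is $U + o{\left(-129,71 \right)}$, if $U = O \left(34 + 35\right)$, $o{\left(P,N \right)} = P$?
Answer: $6288$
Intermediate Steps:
$U = 6417$ ($U = 93 \left(34 + 35\right) = 93 \cdot 69 = 6417$)
$U + o{\left(-129,71 \right)} = 6417 - 129 = 6288$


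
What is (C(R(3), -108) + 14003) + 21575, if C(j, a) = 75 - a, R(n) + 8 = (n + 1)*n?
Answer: 35761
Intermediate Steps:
R(n) = -8 + n*(1 + n) (R(n) = -8 + (n + 1)*n = -8 + (1 + n)*n = -8 + n*(1 + n))
(C(R(3), -108) + 14003) + 21575 = ((75 - 1*(-108)) + 14003) + 21575 = ((75 + 108) + 14003) + 21575 = (183 + 14003) + 21575 = 14186 + 21575 = 35761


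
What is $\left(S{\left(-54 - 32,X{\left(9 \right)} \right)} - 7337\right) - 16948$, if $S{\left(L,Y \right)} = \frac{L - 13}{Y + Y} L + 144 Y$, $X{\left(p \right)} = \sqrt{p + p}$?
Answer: $-24285 + \frac{2283 \sqrt{2}}{2} \approx -22671.0$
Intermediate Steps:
$X{\left(p \right)} = \sqrt{2} \sqrt{p}$ ($X{\left(p \right)} = \sqrt{2 p} = \sqrt{2} \sqrt{p}$)
$S{\left(L,Y \right)} = 144 Y + \frac{L \left(-13 + L\right)}{2 Y}$ ($S{\left(L,Y \right)} = \frac{-13 + L}{2 Y} L + 144 Y = \frac{L \left(-13 + L\right)}{2 Y} + 144 Y = 144 Y + \frac{L \left(-13 + L\right)}{2 Y}$)
$\left(S{\left(-54 - 32,X{\left(9 \right)} \right)} - 7337\right) - 16948 = \left(\frac{\left(-54 - 32\right)^{2} - 13 \left(-54 - 32\right) + 288 \left(\sqrt{2} \sqrt{9}\right)^{2}}{2 \sqrt{2} \sqrt{9}} - 7337\right) - 16948 = \left(\frac{\left(-54 - 32\right)^{2} - 13 \left(-54 - 32\right) + 288 \left(\sqrt{2} \cdot 3\right)^{2}}{2 \sqrt{2} \cdot 3} - 7337\right) - 16948 = \left(\frac{\left(-86\right)^{2} - -1118 + 288 \left(3 \sqrt{2}\right)^{2}}{2 \cdot 3 \sqrt{2}} - 7337\right) - 16948 = \left(\frac{\frac{\sqrt{2}}{6} \left(7396 + 1118 + 288 \cdot 18\right)}{2} - 7337\right) - 16948 = \left(\frac{\frac{\sqrt{2}}{6} \left(7396 + 1118 + 5184\right)}{2} - 7337\right) - 16948 = \left(\frac{1}{2} \frac{\sqrt{2}}{6} \cdot 13698 - 7337\right) - 16948 = \left(\frac{2283 \sqrt{2}}{2} - 7337\right) - 16948 = \left(-7337 + \frac{2283 \sqrt{2}}{2}\right) - 16948 = -24285 + \frac{2283 \sqrt{2}}{2}$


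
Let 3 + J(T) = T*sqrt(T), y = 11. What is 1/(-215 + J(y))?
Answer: -218/46193 - 11*sqrt(11)/46193 ≈ -0.0055091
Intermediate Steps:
J(T) = -3 + T**(3/2) (J(T) = -3 + T*sqrt(T) = -3 + T**(3/2))
1/(-215 + J(y)) = 1/(-215 + (-3 + 11**(3/2))) = 1/(-215 + (-3 + 11*sqrt(11))) = 1/(-218 + 11*sqrt(11))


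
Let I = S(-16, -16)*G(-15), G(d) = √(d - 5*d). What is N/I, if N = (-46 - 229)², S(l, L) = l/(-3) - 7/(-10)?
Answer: 75625*√15/181 ≈ 1618.2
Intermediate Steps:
S(l, L) = 7/10 - l/3 (S(l, L) = l*(-⅓) - 7*(-⅒) = -l/3 + 7/10 = 7/10 - l/3)
G(d) = 2*√(-d) (G(d) = √(-4*d) = 2*√(-d))
N = 75625 (N = (-275)² = 75625)
I = 181*√15/15 (I = (7/10 - ⅓*(-16))*(2*√(-1*(-15))) = (7/10 + 16/3)*(2*√15) = 181*(2*√15)/30 = 181*√15/15 ≈ 46.734)
N/I = 75625/((181*√15/15)) = 75625*(√15/181) = 75625*√15/181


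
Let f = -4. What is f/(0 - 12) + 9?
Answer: 28/3 ≈ 9.3333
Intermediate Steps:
f/(0 - 12) + 9 = -4/(0 - 12) + 9 = -4/(-12) + 9 = -4*(-1/12) + 9 = 1/3 + 9 = 28/3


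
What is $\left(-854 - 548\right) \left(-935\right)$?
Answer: $1310870$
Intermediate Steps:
$\left(-854 - 548\right) \left(-935\right) = \left(-1402\right) \left(-935\right) = 1310870$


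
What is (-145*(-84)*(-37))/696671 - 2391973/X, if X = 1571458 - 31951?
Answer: -2360212446503/1072529881197 ≈ -2.2006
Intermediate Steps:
X = 1539507
(-145*(-84)*(-37))/696671 - 2391973/X = (-145*(-84)*(-37))/696671 - 2391973/1539507 = (12180*(-37))*(1/696671) - 2391973*1/1539507 = -450660*1/696671 - 2391973/1539507 = -450660/696671 - 2391973/1539507 = -2360212446503/1072529881197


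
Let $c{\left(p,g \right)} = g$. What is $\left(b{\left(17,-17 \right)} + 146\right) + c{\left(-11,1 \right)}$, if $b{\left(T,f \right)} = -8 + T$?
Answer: $156$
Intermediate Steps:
$\left(b{\left(17,-17 \right)} + 146\right) + c{\left(-11,1 \right)} = \left(\left(-8 + 17\right) + 146\right) + 1 = \left(9 + 146\right) + 1 = 155 + 1 = 156$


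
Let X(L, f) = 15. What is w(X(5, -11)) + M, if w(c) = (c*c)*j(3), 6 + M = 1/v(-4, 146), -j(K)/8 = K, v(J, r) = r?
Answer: -789275/146 ≈ -5406.0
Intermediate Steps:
j(K) = -8*K
M = -875/146 (M = -6 + 1/146 = -875/146 ≈ -5.9931)
w(c) = -24*c² (w(c) = (c*c)*(-8*3) = c²*(-24) = -24*c²)
w(X(5, -11)) + M = -24*15² - 875/146 = -24*225 - 875/146 = -5400 - 875/146 = -789275/146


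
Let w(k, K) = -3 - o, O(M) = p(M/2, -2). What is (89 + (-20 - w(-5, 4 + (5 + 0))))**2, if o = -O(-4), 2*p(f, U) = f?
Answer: 5329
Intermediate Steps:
p(f, U) = f/2
O(M) = M/4 (O(M) = (M/2)/2 = M/4)
o = 1 (o = -(-4)/4 = -1*(-1) = 1)
w(k, K) = -4 (w(k, K) = -3 - 1*1 = -3 - 1 = -4)
(89 + (-20 - w(-5, 4 + (5 + 0))))**2 = (89 + (-20 - 1*(-4)))**2 = (89 + (-20 + 4))**2 = (89 - 16)**2 = 73**2 = 5329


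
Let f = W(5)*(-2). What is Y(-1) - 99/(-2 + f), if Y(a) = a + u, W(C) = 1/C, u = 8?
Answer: 193/4 ≈ 48.250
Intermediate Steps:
W(C) = 1/C
Y(a) = 8 + a (Y(a) = a + 8 = 8 + a)
f = -⅖ (f = -2/5 = (⅕)*(-2) = -⅖ ≈ -0.40000)
Y(-1) - 99/(-2 + f) = (8 - 1) - 99/(-2 - ⅖) = 7 - 99/(-12/5) = 7 - 99*(-5/12) = 7 + 165/4 = 193/4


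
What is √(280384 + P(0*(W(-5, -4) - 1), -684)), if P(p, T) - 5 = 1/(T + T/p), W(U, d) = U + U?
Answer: √280389 ≈ 529.52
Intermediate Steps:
W(U, d) = 2*U
P(p, T) = 5 + 1/(T + T/p)
√(280384 + P(0*(W(-5, -4) - 1), -684)) = √(280384 + (0*(2*(-5) - 1) + 5*(-684) + 5*(-684)*(0*(2*(-5) - 1)))/((-684)*(1 + 0*(2*(-5) - 1)))) = √(280384 - (0*(-10 - 1) - 3420 + 5*(-684)*(0*(-10 - 1)))/(684*(1 + 0*(-10 - 1)))) = √(280384 - (0*(-11) - 3420 + 5*(-684)*(0*(-11)))/(684*(1 + 0*(-11)))) = √(280384 - (0 - 3420 + 5*(-684)*0)/(684*(1 + 0))) = √(280384 - 1/684*(0 - 3420 + 0)/1) = √(280384 - 1/684*1*(-3420)) = √(280384 + 5) = √280389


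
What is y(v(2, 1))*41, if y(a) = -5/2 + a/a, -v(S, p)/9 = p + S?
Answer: -123/2 ≈ -61.500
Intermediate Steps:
v(S, p) = -9*S - 9*p (v(S, p) = -9*(p + S) = -9*(S + p) = -9*S - 9*p)
y(a) = -3/2 (y(a) = -5*1/2 + 1 = -5/2 + 1 = -3/2)
y(v(2, 1))*41 = -3/2*41 = -123/2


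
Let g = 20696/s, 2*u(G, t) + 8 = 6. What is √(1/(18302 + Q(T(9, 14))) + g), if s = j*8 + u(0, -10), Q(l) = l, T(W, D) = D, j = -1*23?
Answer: 3*I*√35679330876485/1694230 ≈ 10.577*I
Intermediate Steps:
u(G, t) = -1 (u(G, t) = -4 + (½)*6 = -4 + 3 = -1)
j = -23
s = -185 (s = -23*8 - 1 = -184 - 1 = -185)
g = -20696/185 (g = 20696/(-185) = 20696*(-1/185) = -20696/185 ≈ -111.87)
√(1/(18302 + Q(T(9, 14))) + g) = √(1/(18302 + 14) - 20696/185) = √(1/18316 - 20696/185) = √(-379067751/3388460) = 3*I*√35679330876485/1694230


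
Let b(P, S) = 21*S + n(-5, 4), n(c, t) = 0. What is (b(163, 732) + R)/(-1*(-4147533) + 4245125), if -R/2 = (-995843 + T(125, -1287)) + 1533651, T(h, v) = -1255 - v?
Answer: -530154/4196329 ≈ -0.12634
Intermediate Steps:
b(P, S) = 21*S (b(P, S) = 21*S + 0 = 21*S)
R = -1075680 (R = -2*((-995843 + (-1255 - 1*(-1287))) + 1533651) = -2*((-995843 + (-1255 + 1287)) + 1533651) = -2*((-995843 + 32) + 1533651) = -2*(-995811 + 1533651) = -2*537840 = -1075680)
(b(163, 732) + R)/(-1*(-4147533) + 4245125) = (21*732 - 1075680)/(-1*(-4147533) + 4245125) = (15372 - 1075680)/(4147533 + 4245125) = -1060308/8392658 = -1060308*1/8392658 = -530154/4196329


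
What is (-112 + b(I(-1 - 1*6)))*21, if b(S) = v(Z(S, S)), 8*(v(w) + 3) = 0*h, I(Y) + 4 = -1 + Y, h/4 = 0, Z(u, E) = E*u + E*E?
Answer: -2415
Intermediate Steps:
Z(u, E) = E² + E*u (Z(u, E) = E*u + E² = E² + E*u)
h = 0 (h = 4*0 = 0)
I(Y) = -5 + Y (I(Y) = -4 + (-1 + Y) = -5 + Y)
v(w) = -3 (v(w) = -3 + (0*0)/8 = -3 + (⅛)*0 = -3 + 0 = -3)
b(S) = -3
(-112 + b(I(-1 - 1*6)))*21 = (-112 - 3)*21 = -115*21 = -2415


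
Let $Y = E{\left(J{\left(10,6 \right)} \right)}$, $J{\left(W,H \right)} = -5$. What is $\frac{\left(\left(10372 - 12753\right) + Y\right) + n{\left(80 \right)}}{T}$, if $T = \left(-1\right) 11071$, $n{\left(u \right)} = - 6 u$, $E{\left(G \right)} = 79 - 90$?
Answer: $\frac{2872}{11071} \approx 0.25942$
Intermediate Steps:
$E{\left(G \right)} = -11$ ($E{\left(G \right)} = 79 - 90 = -11$)
$Y = -11$
$T = -11071$
$\frac{\left(\left(10372 - 12753\right) + Y\right) + n{\left(80 \right)}}{T} = \frac{\left(\left(10372 - 12753\right) - 11\right) - 480}{-11071} = \left(\left(\left(10372 - 12753\right) - 11\right) - 480\right) \left(- \frac{1}{11071}\right) = \left(\left(-2381 - 11\right) - 480\right) \left(- \frac{1}{11071}\right) = \left(-2392 - 480\right) \left(- \frac{1}{11071}\right) = \left(-2872\right) \left(- \frac{1}{11071}\right) = \frac{2872}{11071}$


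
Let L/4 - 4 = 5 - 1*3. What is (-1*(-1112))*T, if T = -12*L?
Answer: -320256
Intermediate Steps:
L = 24 (L = 16 + 4*(5 - 1*3) = 16 + 4*(5 - 3) = 16 + 4*2 = 16 + 8 = 24)
T = -288 (T = -12*24 = -288)
(-1*(-1112))*T = -1*(-1112)*(-288) = 1112*(-288) = -320256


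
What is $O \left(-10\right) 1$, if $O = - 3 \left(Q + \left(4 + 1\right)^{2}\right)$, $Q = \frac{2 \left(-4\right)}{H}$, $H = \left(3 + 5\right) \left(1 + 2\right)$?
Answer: $740$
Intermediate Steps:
$H = 24$ ($H = 8 \cdot 3 = 24$)
$Q = - \frac{1}{3}$ ($Q = \frac{2 \left(-4\right)}{24} = \left(-8\right) \frac{1}{24} = - \frac{1}{3} \approx -0.33333$)
$O = -74$ ($O = - 3 \left(- \frac{1}{3} + \left(4 + 1\right)^{2}\right) = - 3 \left(- \frac{1}{3} + 5^{2}\right) = - 3 \left(- \frac{1}{3} + 25\right) = \left(-3\right) \frac{74}{3} = -74$)
$O \left(-10\right) 1 = \left(-74\right) \left(-10\right) 1 = 740 \cdot 1 = 740$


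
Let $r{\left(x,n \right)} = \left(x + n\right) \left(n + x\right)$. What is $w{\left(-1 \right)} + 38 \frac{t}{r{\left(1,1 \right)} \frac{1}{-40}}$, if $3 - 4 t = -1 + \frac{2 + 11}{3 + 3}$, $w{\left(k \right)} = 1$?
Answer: $- \frac{1039}{6} \approx -173.17$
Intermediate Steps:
$r{\left(x,n \right)} = \left(n + x\right)^{2}$ ($r{\left(x,n \right)} = \left(n + x\right) \left(n + x\right) = \left(n + x\right)^{2}$)
$t = \frac{11}{24}$ ($t = \frac{3}{4} - \frac{-1 + \frac{2 + 11}{3 + 3}}{4} = \frac{3}{4} - \frac{-1 + \frac{13}{6}}{4} = \frac{3}{4} - \frac{7}{24} = \frac{11}{24} \approx 0.45833$)
$w{\left(-1 \right)} + 38 \frac{t}{r{\left(1,1 \right)} \frac{1}{-40}} = 1 + 38 \frac{11}{24 \frac{\left(1 + 1\right)^{2}}{-40}} = 1 + 38 \frac{11}{24 \cdot 2^{2} \left(- \frac{1}{40}\right)} = 1 + 38 \frac{11}{24 \cdot 4 \left(- \frac{1}{40}\right)} = 1 + 38 \frac{11}{24 \left(- \frac{1}{10}\right)} = 1 + 38 \cdot \frac{11}{24} \left(-10\right) = 1 + 38 \left(- \frac{55}{12}\right) = 1 - \frac{1045}{6} = - \frac{1039}{6}$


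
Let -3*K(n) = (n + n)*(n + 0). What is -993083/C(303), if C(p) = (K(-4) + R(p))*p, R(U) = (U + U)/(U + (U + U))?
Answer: 993083/3030 ≈ 327.75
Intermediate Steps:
R(U) = ⅔ (R(U) = (2*U)/(U + 2*U) = (2*U)/((3*U)) = (2*U)*(1/(3*U)) = ⅔)
K(n) = -2*n²/3 (K(n) = -(n + n)*(n + 0)/3 = -2*n*n/3 = -2*n²/3)
C(p) = -10*p (C(p) = (-⅔*(-4)² + ⅔)*p = (-⅔*16 + ⅔)*p = (-32/3 + ⅔)*p = -10*p)
-993083/C(303) = -993083/((-10*303)) = -993083/(-3030) = -993083*(-1/3030) = 993083/3030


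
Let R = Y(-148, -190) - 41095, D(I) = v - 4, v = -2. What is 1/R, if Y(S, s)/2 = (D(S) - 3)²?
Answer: -1/40933 ≈ -2.4430e-5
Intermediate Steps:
D(I) = -6 (D(I) = -2 - 4 = -6)
Y(S, s) = 162 (Y(S, s) = 2*(-6 - 3)² = 2*(-9)² = 2*81 = 162)
R = -40933 (R = 162 - 41095 = -40933)
1/R = 1/(-40933) = -1/40933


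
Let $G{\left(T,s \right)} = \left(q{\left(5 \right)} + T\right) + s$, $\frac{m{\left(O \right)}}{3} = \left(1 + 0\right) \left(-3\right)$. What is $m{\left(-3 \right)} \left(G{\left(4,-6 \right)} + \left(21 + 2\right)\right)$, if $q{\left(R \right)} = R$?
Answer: $-234$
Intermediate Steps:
$m{\left(O \right)} = -9$ ($m{\left(O \right)} = 3 \left(1 + 0\right) \left(-3\right) = 3 \cdot 1 \left(-3\right) = 3 \left(-3\right) = -9$)
$G{\left(T,s \right)} = 5 + T + s$ ($G{\left(T,s \right)} = \left(5 + T\right) + s = 5 + T + s$)
$m{\left(-3 \right)} \left(G{\left(4,-6 \right)} + \left(21 + 2\right)\right) = - 9 \left(\left(5 + 4 - 6\right) + \left(21 + 2\right)\right) = - 9 \left(3 + 23\right) = \left(-9\right) 26 = -234$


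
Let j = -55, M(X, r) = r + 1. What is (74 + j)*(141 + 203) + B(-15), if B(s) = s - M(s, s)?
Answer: 6535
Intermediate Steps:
M(X, r) = 1 + r
B(s) = -1 (B(s) = s - (1 + s) = s + (-1 - s) = -1)
(74 + j)*(141 + 203) + B(-15) = (74 - 55)*(141 + 203) - 1 = 19*344 - 1 = 6536 - 1 = 6535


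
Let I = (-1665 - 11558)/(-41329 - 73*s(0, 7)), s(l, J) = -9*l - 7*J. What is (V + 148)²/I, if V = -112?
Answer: 48926592/13223 ≈ 3700.1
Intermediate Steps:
I = 13223/37752 (I = (-1665 - 11558)/(-41329 - 73*(-9*0 - 7*7)) = -13223/(-41329 - 73*(0 - 49)) = -13223/(-41329 - 73*(-49)) = -13223/(-41329 + 3577) = -13223/(-37752) = -13223*(-1/37752) = 13223/37752 ≈ 0.35026)
(V + 148)²/I = (-112 + 148)²/(13223/37752) = 36²*(37752/13223) = 1296*(37752/13223) = 48926592/13223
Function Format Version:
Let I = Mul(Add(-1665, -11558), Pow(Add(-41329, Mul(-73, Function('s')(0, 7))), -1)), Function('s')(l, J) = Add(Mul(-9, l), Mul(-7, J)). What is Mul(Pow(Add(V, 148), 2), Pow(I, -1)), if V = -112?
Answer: Rational(48926592, 13223) ≈ 3700.1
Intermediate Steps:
I = Rational(13223, 37752) (I = Mul(Add(-1665, -11558), Pow(Add(-41329, Mul(-73, Add(Mul(-9, 0), Mul(-7, 7)))), -1)) = Mul(-13223, Pow(Add(-41329, Mul(-73, Add(0, -49))), -1)) = Mul(-13223, Pow(Add(-41329, Mul(-73, -49)), -1)) = Mul(-13223, Pow(Add(-41329, 3577), -1)) = Mul(-13223, Pow(-37752, -1)) = Mul(-13223, Rational(-1, 37752)) = Rational(13223, 37752) ≈ 0.35026)
Mul(Pow(Add(V, 148), 2), Pow(I, -1)) = Mul(Pow(Add(-112, 148), 2), Pow(Rational(13223, 37752), -1)) = Mul(Pow(36, 2), Rational(37752, 13223)) = Mul(1296, Rational(37752, 13223)) = Rational(48926592, 13223)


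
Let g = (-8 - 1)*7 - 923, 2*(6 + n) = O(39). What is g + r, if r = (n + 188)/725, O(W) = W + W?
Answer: -714629/725 ≈ -985.70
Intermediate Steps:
O(W) = 2*W
n = 33 (n = -6 + (2*39)/2 = -6 + (½)*78 = -6 + 39 = 33)
g = -986 (g = -9*7 - 923 = -63 - 923 = -986)
r = 221/725 (r = (33 + 188)/725 = 221*(1/725) = 221/725 ≈ 0.30483)
g + r = -986 + 221/725 = -714629/725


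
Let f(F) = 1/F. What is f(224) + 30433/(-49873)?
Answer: -6767119/11171552 ≈ -0.60575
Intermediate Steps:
f(224) + 30433/(-49873) = 1/224 + 30433/(-49873) = 1/224 + 30433*(-1/49873) = 1/224 - 30433/49873 = -6767119/11171552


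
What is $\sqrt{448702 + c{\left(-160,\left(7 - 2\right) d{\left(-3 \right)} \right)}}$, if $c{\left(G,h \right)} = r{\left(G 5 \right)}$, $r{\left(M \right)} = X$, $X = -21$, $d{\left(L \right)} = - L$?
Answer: $\sqrt{448681} \approx 669.84$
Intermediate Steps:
$r{\left(M \right)} = -21$
$c{\left(G,h \right)} = -21$
$\sqrt{448702 + c{\left(-160,\left(7 - 2\right) d{\left(-3 \right)} \right)}} = \sqrt{448702 - 21} = \sqrt{448681}$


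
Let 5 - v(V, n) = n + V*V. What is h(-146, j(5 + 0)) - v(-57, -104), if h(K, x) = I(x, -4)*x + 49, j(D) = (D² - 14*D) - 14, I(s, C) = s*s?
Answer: -202190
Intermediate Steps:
v(V, n) = 5 - n - V² (v(V, n) = 5 - (n + V*V) = 5 - (n + V²) = 5 + (-n - V²) = 5 - n - V²)
I(s, C) = s²
j(D) = -14 + D² - 14*D
h(K, x) = 49 + x³ (h(K, x) = x²*x + 49 = x³ + 49 = 49 + x³)
h(-146, j(5 + 0)) - v(-57, -104) = (49 + (-14 + (5 + 0)² - 14*(5 + 0))³) - (5 - 1*(-104) - 1*(-57)²) = (49 + (-14 + 5² - 14*5)³) - (5 + 104 - 1*3249) = (49 + (-14 + 25 - 70)³) - (5 + 104 - 3249) = (49 + (-59)³) - 1*(-3140) = (49 - 205379) + 3140 = -205330 + 3140 = -202190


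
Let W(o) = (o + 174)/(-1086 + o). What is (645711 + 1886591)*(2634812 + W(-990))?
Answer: 1154280339816288/173 ≈ 6.6721e+12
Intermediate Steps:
W(o) = (174 + o)/(-1086 + o)
(645711 + 1886591)*(2634812 + W(-990)) = (645711 + 1886591)*(2634812 + (174 - 990)/(-1086 - 990)) = 2532302*(2634812 - 816/(-2076)) = 2532302*(2634812 - 1/2076*(-816)) = 2532302*(2634812 + 68/173) = 2532302*(455822544/173) = 1154280339816288/173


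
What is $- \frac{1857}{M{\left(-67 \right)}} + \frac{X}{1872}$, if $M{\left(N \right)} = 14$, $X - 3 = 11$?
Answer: $- \frac{869027}{6552} \approx -132.64$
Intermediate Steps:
$X = 14$ ($X = 3 + 11 = 14$)
$- \frac{1857}{M{\left(-67 \right)}} + \frac{X}{1872} = - \frac{1857}{14} + \frac{14}{1872} = \left(-1857\right) \frac{1}{14} + 14 \cdot \frac{1}{1872} = - \frac{1857}{14} + \frac{7}{936} = - \frac{869027}{6552}$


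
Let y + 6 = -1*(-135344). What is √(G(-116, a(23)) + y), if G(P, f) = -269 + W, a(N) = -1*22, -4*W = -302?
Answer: √540578/2 ≈ 367.62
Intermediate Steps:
W = 151/2 (W = -¼*(-302) = 151/2 ≈ 75.500)
a(N) = -22
G(P, f) = -387/2 (G(P, f) = -269 + 151/2 = -387/2)
y = 135338 (y = -6 - 1*(-135344) = -6 + 135344 = 135338)
√(G(-116, a(23)) + y) = √(-387/2 + 135338) = √(270289/2) = √540578/2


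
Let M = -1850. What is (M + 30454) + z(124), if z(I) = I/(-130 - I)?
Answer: 3632646/127 ≈ 28604.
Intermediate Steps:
(M + 30454) + z(124) = (-1850 + 30454) - 1*124/(130 + 124) = 28604 - 1*124/254 = 28604 - 1*124*1/254 = 28604 - 62/127 = 3632646/127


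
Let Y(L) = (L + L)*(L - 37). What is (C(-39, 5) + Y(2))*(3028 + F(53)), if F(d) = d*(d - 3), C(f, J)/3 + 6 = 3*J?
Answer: -641614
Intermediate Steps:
C(f, J) = -18 + 9*J (C(f, J) = -18 + 3*(3*J) = -18 + 9*J)
Y(L) = 2*L*(-37 + L) (Y(L) = (2*L)*(-37 + L) = 2*L*(-37 + L))
F(d) = d*(-3 + d)
(C(-39, 5) + Y(2))*(3028 + F(53)) = ((-18 + 9*5) + 2*2*(-37 + 2))*(3028 + 53*(-3 + 53)) = ((-18 + 45) + 2*2*(-35))*(3028 + 53*50) = (27 - 140)*(3028 + 2650) = -113*5678 = -641614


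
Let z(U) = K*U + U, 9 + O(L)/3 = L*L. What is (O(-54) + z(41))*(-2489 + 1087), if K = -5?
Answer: -11996914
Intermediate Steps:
O(L) = -27 + 3*L² (O(L) = -27 + 3*(L*L) = -27 + 3*L²)
z(U) = -4*U (z(U) = -5*U + U = -4*U)
(O(-54) + z(41))*(-2489 + 1087) = ((-27 + 3*(-54)²) - 4*41)*(-2489 + 1087) = ((-27 + 3*2916) - 164)*(-1402) = ((-27 + 8748) - 164)*(-1402) = (8721 - 164)*(-1402) = 8557*(-1402) = -11996914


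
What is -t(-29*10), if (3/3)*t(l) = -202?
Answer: 202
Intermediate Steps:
t(l) = -202
-t(-29*10) = -1*(-202) = 202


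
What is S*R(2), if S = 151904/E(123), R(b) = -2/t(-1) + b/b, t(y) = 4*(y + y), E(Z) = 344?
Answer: 23735/43 ≈ 551.98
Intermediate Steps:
t(y) = 8*y (t(y) = 4*(2*y) = 8*y)
R(b) = 5/4 (R(b) = -2/(8*(-1)) + b/b = -2/(-8) + 1 = -2*(-⅛) + 1 = ¼ + 1 = 5/4)
S = 18988/43 (S = 151904/344 = 151904*(1/344) = 18988/43 ≈ 441.58)
S*R(2) = (18988/43)*(5/4) = 23735/43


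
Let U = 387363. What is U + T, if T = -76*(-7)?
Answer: 387895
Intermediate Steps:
T = 532
U + T = 387363 + 532 = 387895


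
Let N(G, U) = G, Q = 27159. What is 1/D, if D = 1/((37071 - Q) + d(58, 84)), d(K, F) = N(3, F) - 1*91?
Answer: 9824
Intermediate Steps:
d(K, F) = -88 (d(K, F) = 3 - 1*91 = 3 - 91 = -88)
D = 1/9824 (D = 1/((37071 - 1*27159) - 88) = 1/((37071 - 27159) - 88) = 1/(9912 - 88) = 1/9824 ≈ 0.00010179)
1/D = 1/(1/9824) = 9824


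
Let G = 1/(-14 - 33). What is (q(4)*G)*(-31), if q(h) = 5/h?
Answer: 155/188 ≈ 0.82447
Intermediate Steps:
G = -1/47 (G = 1/(-47) = -1/47 ≈ -0.021277)
(q(4)*G)*(-31) = ((5/4)*(-1/47))*(-31) = -5/188*(-31) = 155/188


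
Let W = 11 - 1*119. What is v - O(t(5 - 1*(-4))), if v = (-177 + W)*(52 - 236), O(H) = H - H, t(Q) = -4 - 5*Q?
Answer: 52440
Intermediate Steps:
O(H) = 0
W = -108 (W = 11 - 119 = -108)
v = 52440 (v = (-177 - 108)*(52 - 236) = -285*(-184) = 52440)
v - O(t(5 - 1*(-4))) = 52440 - 1*0 = 52440 + 0 = 52440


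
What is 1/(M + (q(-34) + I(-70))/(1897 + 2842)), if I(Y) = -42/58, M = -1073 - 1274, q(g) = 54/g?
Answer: -2336327/5483360609 ≈ -0.00042608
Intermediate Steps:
M = -2347
I(Y) = -21/29 (I(Y) = -42*1/58 = -21/29)
1/(M + (q(-34) + I(-70))/(1897 + 2842)) = 1/(-2347 + (54/(-34) - 21/29)/(1897 + 2842)) = 1/(-2347 + (54*(-1/34) - 21/29)/4739) = 1/(-2347 + (-27/17 - 21/29)*(1/4739)) = 1/(-2347 - 1140/493*1/4739) = 1/(-2347 - 1140/2336327) = 1/(-5483360609/2336327) = -2336327/5483360609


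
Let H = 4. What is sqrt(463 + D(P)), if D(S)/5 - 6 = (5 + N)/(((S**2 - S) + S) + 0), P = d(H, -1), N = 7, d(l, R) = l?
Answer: sqrt(1987)/2 ≈ 22.288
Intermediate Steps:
P = 4
D(S) = 30 + 60/S**2 (D(S) = 30 + 5*((5 + 7)/(((S**2 - S) + S) + 0)) = 30 + 5*(12/(S**2 + 0)) = 30 + 5*(12/(S**2)) = 30 + 5*(12/S**2) = 30 + 60/S**2)
sqrt(463 + D(P)) = sqrt(463 + (30 + 60/4**2)) = sqrt(463 + (30 + 60*(1/16))) = sqrt(463 + (30 + 15/4)) = sqrt(463 + 135/4) = sqrt(1987/4) = sqrt(1987)/2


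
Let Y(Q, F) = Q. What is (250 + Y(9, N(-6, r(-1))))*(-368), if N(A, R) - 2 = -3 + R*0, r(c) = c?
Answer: -95312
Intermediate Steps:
N(A, R) = -1 (N(A, R) = 2 + (-3 + R*0) = 2 + (-3 + 0) = 2 - 3 = -1)
(250 + Y(9, N(-6, r(-1))))*(-368) = (250 + 9)*(-368) = 259*(-368) = -95312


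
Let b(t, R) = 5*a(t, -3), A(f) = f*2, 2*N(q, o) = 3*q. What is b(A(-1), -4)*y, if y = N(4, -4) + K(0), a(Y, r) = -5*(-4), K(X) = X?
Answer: 600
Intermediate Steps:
N(q, o) = 3*q/2 (N(q, o) = (3*q)/2 = 3*q/2)
A(f) = 2*f
a(Y, r) = 20
b(t, R) = 100 (b(t, R) = 5*20 = 100)
y = 6 (y = (3/2)*4 + 0 = 6 + 0 = 6)
b(A(-1), -4)*y = 100*6 = 600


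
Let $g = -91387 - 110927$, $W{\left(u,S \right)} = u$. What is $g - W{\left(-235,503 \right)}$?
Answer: $-202079$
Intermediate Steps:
$g = -202314$ ($g = -91387 - 110927 = -202314$)
$g - W{\left(-235,503 \right)} = -202314 - -235 = -202314 + 235 = -202079$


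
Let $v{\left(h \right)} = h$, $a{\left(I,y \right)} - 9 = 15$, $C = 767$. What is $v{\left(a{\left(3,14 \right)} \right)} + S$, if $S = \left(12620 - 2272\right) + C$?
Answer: $11139$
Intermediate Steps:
$a{\left(I,y \right)} = 24$ ($a{\left(I,y \right)} = 9 + 15 = 24$)
$S = 11115$ ($S = \left(12620 - 2272\right) + 767 = 10348 + 767 = 11115$)
$v{\left(a{\left(3,14 \right)} \right)} + S = 24 + 11115 = 11139$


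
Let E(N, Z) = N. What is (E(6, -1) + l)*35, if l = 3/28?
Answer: 855/4 ≈ 213.75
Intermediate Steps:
l = 3/28 (l = 3*(1/28) = 3/28 ≈ 0.10714)
(E(6, -1) + l)*35 = (6 + 3/28)*35 = (171/28)*35 = 855/4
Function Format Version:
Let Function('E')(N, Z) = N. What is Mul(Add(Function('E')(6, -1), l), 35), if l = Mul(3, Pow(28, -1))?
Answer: Rational(855, 4) ≈ 213.75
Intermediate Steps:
l = Rational(3, 28) (l = Mul(3, Rational(1, 28)) = Rational(3, 28) ≈ 0.10714)
Mul(Add(Function('E')(6, -1), l), 35) = Mul(Add(6, Rational(3, 28)), 35) = Mul(Rational(171, 28), 35) = Rational(855, 4)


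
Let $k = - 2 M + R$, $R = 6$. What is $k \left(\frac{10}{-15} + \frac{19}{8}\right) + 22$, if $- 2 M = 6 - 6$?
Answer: $\frac{129}{4} \approx 32.25$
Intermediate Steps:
$M = 0$ ($M = - \frac{6 - 6}{2} = \left(- \frac{1}{2}\right) 0 = 0$)
$k = 6$ ($k = \left(-2\right) 0 + 6 = 0 + 6 = 6$)
$k \left(\frac{10}{-15} + \frac{19}{8}\right) + 22 = 6 \left(\frac{10}{-15} + \frac{19}{8}\right) + 22 = 6 \left(10 \left(- \frac{1}{15}\right) + 19 \cdot \frac{1}{8}\right) + 22 = 6 \left(- \frac{2}{3} + \frac{19}{8}\right) + 22 = 6 \cdot \frac{41}{24} + 22 = \frac{41}{4} + 22 = \frac{129}{4}$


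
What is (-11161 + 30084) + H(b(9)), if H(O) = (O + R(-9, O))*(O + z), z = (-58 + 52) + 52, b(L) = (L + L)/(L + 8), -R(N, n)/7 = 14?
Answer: 4150347/289 ≈ 14361.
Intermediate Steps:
R(N, n) = -98 (R(N, n) = -7*14 = -98)
b(L) = 2*L/(8 + L) (b(L) = (2*L)/(8 + L) = 2*L/(8 + L))
z = 46 (z = -6 + 52 = 46)
H(O) = (-98 + O)*(46 + O) (H(O) = (O - 98)*(O + 46) = (-98 + O)*(46 + O))
(-11161 + 30084) + H(b(9)) = (-11161 + 30084) + (-4508 + (2*9/(8 + 9))² - 104*9/(8 + 9)) = 18923 + (-4508 + (2*9/17)² - 104*9/17) = 18923 + (-4508 + (2*9*(1/17))² - 104*9/17) = 18923 + (-4508 + (18/17)² - 52*18/17) = 18923 + (-4508 + 324/289 - 936/17) = 18923 - 1318400/289 = 4150347/289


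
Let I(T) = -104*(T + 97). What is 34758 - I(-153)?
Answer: 28934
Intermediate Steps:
I(T) = -10088 - 104*T (I(T) = -104*(97 + T) = -10088 - 104*T)
34758 - I(-153) = 34758 - (-10088 - 104*(-153)) = 34758 - (-10088 + 15912) = 34758 - 1*5824 = 34758 - 5824 = 28934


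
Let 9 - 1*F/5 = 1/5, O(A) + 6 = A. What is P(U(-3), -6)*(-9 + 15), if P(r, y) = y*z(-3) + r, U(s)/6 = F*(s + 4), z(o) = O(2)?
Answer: 1728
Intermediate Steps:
O(A) = -6 + A
z(o) = -4 (z(o) = -6 + 2 = -4)
F = 44 (F = 45 - 5/5 = 45 - 5*⅕ = 45 - 1 = 44)
U(s) = 1056 + 264*s (U(s) = 6*(44*(s + 4)) = 6*(44*(4 + s)) = 6*(176 + 44*s) = 1056 + 264*s)
P(r, y) = r - 4*y (P(r, y) = y*(-4) + r = -4*y + r = r - 4*y)
P(U(-3), -6)*(-9 + 15) = ((1056 + 264*(-3)) - 4*(-6))*(-9 + 15) = ((1056 - 792) + 24)*6 = (264 + 24)*6 = 288*6 = 1728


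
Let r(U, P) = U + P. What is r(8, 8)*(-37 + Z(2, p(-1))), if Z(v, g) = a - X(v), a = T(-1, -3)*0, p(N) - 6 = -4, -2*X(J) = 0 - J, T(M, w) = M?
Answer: -608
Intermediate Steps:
X(J) = J/2 (X(J) = -(0 - J)/2 = -(-1)*J/2 = J/2)
p(N) = 2 (p(N) = 6 - 4 = 2)
r(U, P) = P + U
a = 0 (a = -1*0 = 0)
Z(v, g) = -v/2 (Z(v, g) = 0 - v/2 = -v/2)
r(8, 8)*(-37 + Z(2, p(-1))) = (8 + 8)*(-37 - 1/2*2) = 16*(-37 - 1) = 16*(-38) = -608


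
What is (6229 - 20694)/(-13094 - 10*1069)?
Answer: 14465/23784 ≈ 0.60818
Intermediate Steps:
(6229 - 20694)/(-13094 - 10*1069) = -14465/(-13094 - 10690) = -14465/(-23784) = -14465*(-1/23784) = 14465/23784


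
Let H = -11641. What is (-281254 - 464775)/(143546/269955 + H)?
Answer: 201394258695/3142402609 ≈ 64.089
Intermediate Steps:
(-281254 - 464775)/(143546/269955 + H) = (-281254 - 464775)/(143546/269955 - 11641) = -746029/(143546*(1/269955) - 11641) = -746029/(143546/269955 - 11641) = -746029/(-3142402609/269955) = -746029*(-269955/3142402609) = 201394258695/3142402609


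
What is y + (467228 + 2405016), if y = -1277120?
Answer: 1595124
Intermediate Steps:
y + (467228 + 2405016) = -1277120 + (467228 + 2405016) = -1277120 + 2872244 = 1595124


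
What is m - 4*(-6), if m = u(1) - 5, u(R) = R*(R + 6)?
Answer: 26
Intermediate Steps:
u(R) = R*(6 + R)
m = 2 (m = 1*(6 + 1) - 5 = 1*7 - 5 = 7 - 5 = 2)
m - 4*(-6) = 2 - 4*(-6) = 2 + 24 = 26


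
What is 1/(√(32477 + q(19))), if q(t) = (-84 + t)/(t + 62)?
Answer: 9*√657643/1315286 ≈ 0.0055490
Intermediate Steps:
q(t) = (-84 + t)/(62 + t)
1/(√(32477 + q(19))) = 1/(√(32477 + (-84 + 19)/(62 + 19))) = 1/(√(32477 - 65/81)) = 1/(√(2630572/81)) = 1/(2*√657643/9) = 9*√657643/1315286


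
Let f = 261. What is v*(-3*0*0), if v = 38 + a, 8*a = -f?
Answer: 0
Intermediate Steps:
a = -261/8 (a = (-1*261)/8 = (⅛)*(-261) = -261/8 ≈ -32.625)
v = 43/8 (v = 38 - 261/8 = 43/8 ≈ 5.3750)
v*(-3*0*0) = 43*(-3*0*0)/8 = 43*(0*0)/8 = (43/8)*0 = 0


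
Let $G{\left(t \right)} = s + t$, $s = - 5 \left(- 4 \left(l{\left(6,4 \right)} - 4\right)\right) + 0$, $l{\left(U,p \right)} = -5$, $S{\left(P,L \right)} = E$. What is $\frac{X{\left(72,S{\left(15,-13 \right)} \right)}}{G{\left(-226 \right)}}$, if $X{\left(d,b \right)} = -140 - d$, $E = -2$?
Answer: $\frac{106}{203} \approx 0.52217$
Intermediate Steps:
$S{\left(P,L \right)} = -2$
$s = -180$ ($s = - 5 \left(- 4 \left(-5 - 4\right)\right) + 0 = - 5 \left(\left(-4\right) \left(-9\right)\right) + 0 = \left(-5\right) 36 + 0 = -180 + 0 = -180$)
$G{\left(t \right)} = -180 + t$
$\frac{X{\left(72,S{\left(15,-13 \right)} \right)}}{G{\left(-226 \right)}} = \frac{-140 - 72}{-180 - 226} = \frac{-140 - 72}{-406} = \left(-212\right) \left(- \frac{1}{406}\right) = \frac{106}{203}$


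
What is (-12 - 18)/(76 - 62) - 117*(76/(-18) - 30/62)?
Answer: 119018/217 ≈ 548.47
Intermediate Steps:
(-12 - 18)/(76 - 62) - 117*(76/(-18) - 30/62) = -30/14 - 117*(76*(-1/18) - 30*1/62) = -30*1/14 - 117*(-38/9 - 15/31) = -15/7 - 117*(-1313/279) = -15/7 + 17069/31 = 119018/217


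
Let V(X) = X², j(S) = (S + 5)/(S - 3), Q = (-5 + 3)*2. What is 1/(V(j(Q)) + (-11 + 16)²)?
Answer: 49/1226 ≈ 0.039967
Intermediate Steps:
Q = -4 (Q = -2*2 = -4)
j(S) = (5 + S)/(-3 + S)
1/(V(j(Q)) + (-11 + 16)²) = 1/(((5 - 4)/(-3 - 4))² + (-11 + 16)²) = 1/((1/(-7))² + 5²) = 1/((-⅐*1)² + 25) = 1/((-⅐)² + 25) = 1/(1/49 + 25) = 1/(1226/49) = 49/1226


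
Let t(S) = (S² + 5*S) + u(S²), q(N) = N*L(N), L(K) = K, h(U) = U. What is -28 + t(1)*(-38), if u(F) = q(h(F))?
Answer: -294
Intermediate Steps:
q(N) = N² (q(N) = N*N = N²)
u(F) = F²
t(S) = S² + S⁴ + 5*S (t(S) = (S² + 5*S) + (S²)² = (S² + 5*S) + S⁴ = S² + S⁴ + 5*S)
-28 + t(1)*(-38) = -28 + (1*(5 + 1 + 1³))*(-38) = -28 + (1*(5 + 1 + 1))*(-38) = -28 + (1*7)*(-38) = -28 + 7*(-38) = -28 - 266 = -294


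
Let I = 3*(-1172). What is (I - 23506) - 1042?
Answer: -28064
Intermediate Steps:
I = -3516
(I - 23506) - 1042 = (-3516 - 23506) - 1042 = -27022 - 1042 = -28064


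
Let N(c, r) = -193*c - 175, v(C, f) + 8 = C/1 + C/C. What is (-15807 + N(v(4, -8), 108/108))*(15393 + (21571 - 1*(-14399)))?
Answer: -791144289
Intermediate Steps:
v(C, f) = -7 + C (v(C, f) = -8 + (C/1 + C/C) = -8 + (C*1 + 1) = -8 + (C + 1) = -8 + (1 + C) = -7 + C)
N(c, r) = -175 - 193*c
(-15807 + N(v(4, -8), 108/108))*(15393 + (21571 - 1*(-14399))) = (-15807 + (-175 - 193*(-7 + 4)))*(15393 + (21571 - 1*(-14399))) = (-15807 + (-175 - 193*(-3)))*(15393 + (21571 + 14399)) = (-15807 + (-175 + 579))*(15393 + 35970) = (-15807 + 404)*51363 = -15403*51363 = -791144289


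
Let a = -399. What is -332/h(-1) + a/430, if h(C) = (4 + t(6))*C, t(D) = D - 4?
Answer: 70183/1290 ≈ 54.405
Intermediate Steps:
t(D) = -4 + D
h(C) = 6*C (h(C) = (4 + (-4 + 6))*C = (4 + 2)*C = 6*C)
-332/h(-1) + a/430 = -332/(6*(-1)) - 399/430 = -332/(-6) - 399*1/430 = -332*(-⅙) - 399/430 = 166/3 - 399/430 = 70183/1290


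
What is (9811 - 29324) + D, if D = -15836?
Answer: -35349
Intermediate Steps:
(9811 - 29324) + D = (9811 - 29324) - 15836 = -19513 - 15836 = -35349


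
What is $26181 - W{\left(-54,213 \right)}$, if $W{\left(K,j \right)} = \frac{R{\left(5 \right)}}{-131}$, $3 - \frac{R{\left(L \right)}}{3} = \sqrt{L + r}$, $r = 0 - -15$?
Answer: $\frac{3429720}{131} - \frac{6 \sqrt{5}}{131} \approx 26181.0$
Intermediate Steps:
$r = 15$ ($r = 0 + 15 = 15$)
$R{\left(L \right)} = 9 - 3 \sqrt{15 + L}$ ($R{\left(L \right)} = 9 - 3 \sqrt{L + 15} = 9 - 3 \sqrt{15 + L}$)
$W{\left(K,j \right)} = - \frac{9}{131} + \frac{6 \sqrt{5}}{131}$ ($W{\left(K,j \right)} = \frac{9 - 3 \sqrt{15 + 5}}{-131} = \left(9 - 3 \sqrt{20}\right) \left(- \frac{1}{131}\right) = \left(9 - 3 \cdot 2 \sqrt{5}\right) \left(- \frac{1}{131}\right) = \left(9 - 6 \sqrt{5}\right) \left(- \frac{1}{131}\right) = - \frac{9}{131} + \frac{6 \sqrt{5}}{131}$)
$26181 - W{\left(-54,213 \right)} = 26181 - \left(- \frac{9}{131} + \frac{6 \sqrt{5}}{131}\right) = 26181 + \left(\frac{9}{131} - \frac{6 \sqrt{5}}{131}\right) = \frac{3429720}{131} - \frac{6 \sqrt{5}}{131}$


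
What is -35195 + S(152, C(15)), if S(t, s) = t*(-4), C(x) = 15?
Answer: -35803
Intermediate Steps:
S(t, s) = -4*t
-35195 + S(152, C(15)) = -35195 - 4*152 = -35195 - 608 = -35803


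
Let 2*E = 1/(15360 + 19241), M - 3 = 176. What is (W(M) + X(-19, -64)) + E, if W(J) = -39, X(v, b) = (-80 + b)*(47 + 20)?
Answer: -670359773/69202 ≈ -9687.0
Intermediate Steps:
M = 179 (M = 3 + 176 = 179)
X(v, b) = -5360 + 67*b (X(v, b) = (-80 + b)*67 = -5360 + 67*b)
E = 1/69202 (E = 1/(2*(15360 + 19241)) = (½)/34601 = (½)*(1/34601) = 1/69202 ≈ 1.4450e-5)
(W(M) + X(-19, -64)) + E = (-39 + (-5360 + 67*(-64))) + 1/69202 = (-39 + (-5360 - 4288)) + 1/69202 = (-39 - 9648) + 1/69202 = -9687 + 1/69202 = -670359773/69202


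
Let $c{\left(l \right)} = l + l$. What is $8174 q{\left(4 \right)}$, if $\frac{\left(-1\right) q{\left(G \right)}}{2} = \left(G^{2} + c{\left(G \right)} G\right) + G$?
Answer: $-850096$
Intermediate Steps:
$c{\left(l \right)} = 2 l$
$q{\left(G \right)} = - 6 G^{2} - 2 G$ ($q{\left(G \right)} = - 2 \left(\left(G^{2} + 2 G G\right) + G\right) = - 2 \left(\left(G^{2} + 2 G^{2}\right) + G\right) = - 2 \left(3 G^{2} + G\right) = - 2 \left(G + 3 G^{2}\right) = - 6 G^{2} - 2 G$)
$8174 q{\left(4 \right)} = 8174 \left(\left(-2\right) 4 \left(1 + 3 \cdot 4\right)\right) = 8174 \left(\left(-2\right) 4 \left(1 + 12\right)\right) = 8174 \left(\left(-2\right) 4 \cdot 13\right) = 8174 \left(-104\right) = -850096$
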